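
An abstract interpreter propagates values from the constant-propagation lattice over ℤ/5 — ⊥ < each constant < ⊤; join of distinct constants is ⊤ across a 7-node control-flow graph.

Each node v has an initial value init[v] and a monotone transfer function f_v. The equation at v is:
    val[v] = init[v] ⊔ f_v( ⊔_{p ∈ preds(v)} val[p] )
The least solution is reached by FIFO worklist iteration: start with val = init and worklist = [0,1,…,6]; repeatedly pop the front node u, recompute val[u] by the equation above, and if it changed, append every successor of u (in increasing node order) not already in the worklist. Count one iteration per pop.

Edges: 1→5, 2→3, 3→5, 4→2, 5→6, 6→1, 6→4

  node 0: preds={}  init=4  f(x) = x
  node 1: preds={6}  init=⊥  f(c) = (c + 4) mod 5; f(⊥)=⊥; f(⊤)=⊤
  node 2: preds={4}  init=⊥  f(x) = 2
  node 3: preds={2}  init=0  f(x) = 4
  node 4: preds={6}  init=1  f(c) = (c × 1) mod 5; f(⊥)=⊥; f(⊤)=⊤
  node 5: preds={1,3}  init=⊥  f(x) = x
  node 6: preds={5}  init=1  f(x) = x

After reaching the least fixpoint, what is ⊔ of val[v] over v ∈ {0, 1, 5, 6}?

Worklist (11 pops):
  #1 pop 0: in=⊥ → 4 (no change)
  #2 pop 1: in=1 → 0 (was ⊥); enqueue []
  #3 pop 2: in=1 → 2 (was ⊥); enqueue []
  #4 pop 3: in=2 → ⊤ (was 0); enqueue []
  #5 pop 4: in=1 → 1 (no change)
  #6 pop 5: in=⊤ → ⊤ (was ⊥); enqueue []
  #7 pop 6: in=⊤ → ⊤ (was 1); enqueue [1,4]
  #8 pop 1: in=⊤ → ⊤ (was 0); enqueue [5]
  #9 pop 4: in=⊤ → ⊤ (was 1); enqueue [2]
  #10 pop 5: in=⊤ → ⊤ (no change)
  #11 pop 2: in=⊤ → 2 (no change)

Fixpoint:
  val[0] = 4
  val[1] = ⊤
  val[2] = 2
  val[3] = ⊤
  val[4] = ⊤
  val[5] = ⊤
  val[6] = ⊤

⊤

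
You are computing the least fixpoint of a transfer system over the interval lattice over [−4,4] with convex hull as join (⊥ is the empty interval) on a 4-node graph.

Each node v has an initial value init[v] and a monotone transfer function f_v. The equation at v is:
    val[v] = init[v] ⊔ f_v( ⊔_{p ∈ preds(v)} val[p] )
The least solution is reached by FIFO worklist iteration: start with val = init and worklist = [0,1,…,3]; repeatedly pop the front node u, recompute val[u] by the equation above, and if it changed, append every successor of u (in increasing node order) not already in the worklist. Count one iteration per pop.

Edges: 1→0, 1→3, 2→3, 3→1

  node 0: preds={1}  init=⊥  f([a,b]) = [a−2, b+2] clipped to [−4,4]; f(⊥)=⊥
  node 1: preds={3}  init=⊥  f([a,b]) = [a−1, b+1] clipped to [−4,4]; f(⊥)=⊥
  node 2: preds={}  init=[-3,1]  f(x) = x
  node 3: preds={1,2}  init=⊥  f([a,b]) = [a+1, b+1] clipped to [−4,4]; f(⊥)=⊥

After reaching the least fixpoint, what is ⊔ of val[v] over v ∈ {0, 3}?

Trace (10 dequeues):
  [1] u=0 | in ⊥ | out ⊥ | ==
  [2] u=1 | in ⊥ | out ⊥ | ==
  [3] u=2 | in ⊥ | out [-3,1] | ==
  [4] u=3 | in [-3,1] | out [-2,2] | prev ⊥ | push {1}
  [5] u=1 | in [-2,2] | out [-3,3] | prev ⊥ | push {0,3}
  [6] u=0 | in [-3,3] | out [-4,4] | prev ⊥ | push {}
  [7] u=3 | in [-3,3] | out [-2,4] | prev [-2,2] | push {1}
  [8] u=1 | in [-2,4] | out [-3,4] | prev [-3,3] | push {0,3}
  [9] u=0 | in [-3,4] | out [-4,4] | ==
  [10] u=3 | in [-3,4] | out [-2,4] | ==

Converged values:
  [0] [-4,4]
  [1] [-3,4]
  [2] [-3,1]
  [3] [-2,4]

[-4,4]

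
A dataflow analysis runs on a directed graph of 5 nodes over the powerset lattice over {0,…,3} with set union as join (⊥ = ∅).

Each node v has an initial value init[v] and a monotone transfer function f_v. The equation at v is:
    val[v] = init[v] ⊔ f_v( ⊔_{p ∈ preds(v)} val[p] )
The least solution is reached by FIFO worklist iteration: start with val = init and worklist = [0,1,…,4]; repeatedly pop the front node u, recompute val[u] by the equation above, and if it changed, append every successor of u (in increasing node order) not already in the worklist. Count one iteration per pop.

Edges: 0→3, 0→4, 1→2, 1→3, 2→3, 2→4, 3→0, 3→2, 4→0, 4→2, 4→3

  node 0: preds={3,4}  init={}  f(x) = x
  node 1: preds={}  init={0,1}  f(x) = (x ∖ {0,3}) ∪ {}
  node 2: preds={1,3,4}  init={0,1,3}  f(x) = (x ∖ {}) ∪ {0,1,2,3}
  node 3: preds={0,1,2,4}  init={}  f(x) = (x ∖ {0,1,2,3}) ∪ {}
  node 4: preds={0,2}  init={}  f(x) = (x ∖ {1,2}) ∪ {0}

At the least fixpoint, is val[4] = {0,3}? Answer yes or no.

Iteration log — 9 steps:
  step 1. node 0  ⊔preds={}  new={}  stable
  step 2. node 1  ⊔preds={}  new={0,1}  stable
  step 3. node 2  ⊔preds={0,1}  new={0,1,2,3}  old={0,1,3}  +wl: 
  step 4. node 3  ⊔preds={0,1,2,3}  new={}  stable
  step 5. node 4  ⊔preds={0,1,2,3}  new={0,3}  old={}  +wl: 0,2,3
  step 6. node 0  ⊔preds={0,3}  new={0,3}  old={}  +wl: 4
  step 7. node 2  ⊔preds={0,1,3}  new={0,1,2,3}  stable
  step 8. node 3  ⊔preds={0,1,2,3}  new={}  stable
  step 9. node 4  ⊔preds={0,1,2,3}  new={0,3}  stable

Least fixpoint reached:
  node 0: {0,3}
  node 1: {0,1}
  node 2: {0,1,2,3}
  node 3: {}
  node 4: {0,3}

yes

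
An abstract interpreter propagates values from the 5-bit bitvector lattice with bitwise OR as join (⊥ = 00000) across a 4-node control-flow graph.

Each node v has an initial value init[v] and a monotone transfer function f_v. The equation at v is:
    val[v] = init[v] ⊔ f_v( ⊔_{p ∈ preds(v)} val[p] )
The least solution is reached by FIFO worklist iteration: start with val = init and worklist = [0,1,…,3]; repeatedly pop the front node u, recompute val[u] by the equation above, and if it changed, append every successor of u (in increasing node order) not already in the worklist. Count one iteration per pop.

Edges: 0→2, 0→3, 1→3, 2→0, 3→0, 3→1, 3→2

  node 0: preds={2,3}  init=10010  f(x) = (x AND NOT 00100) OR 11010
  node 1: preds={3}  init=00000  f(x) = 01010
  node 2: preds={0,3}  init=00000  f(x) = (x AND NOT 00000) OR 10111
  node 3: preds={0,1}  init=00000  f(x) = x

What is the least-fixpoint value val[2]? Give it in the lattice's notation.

Trace (11 dequeues):
  [1] u=0 | in 00000 | out 11010 | prev 10010 | push {}
  [2] u=1 | in 00000 | out 01010 | prev 00000 | push {}
  [3] u=2 | in 11010 | out 11111 | prev 00000 | push {0}
  [4] u=3 | in 11010 | out 11010 | prev 00000 | push {1,2}
  [5] u=0 | in 11111 | out 11011 | prev 11010 | push {3}
  [6] u=1 | in 11010 | out 01010 | ==
  [7] u=2 | in 11011 | out 11111 | ==
  [8] u=3 | in 11011 | out 11011 | prev 11010 | push {0,1,2}
  [9] u=0 | in 11111 | out 11011 | ==
  [10] u=1 | in 11011 | out 01010 | ==
  [11] u=2 | in 11011 | out 11111 | ==

Converged values:
  [0] 11011
  [1] 01010
  [2] 11111
  [3] 11011

11111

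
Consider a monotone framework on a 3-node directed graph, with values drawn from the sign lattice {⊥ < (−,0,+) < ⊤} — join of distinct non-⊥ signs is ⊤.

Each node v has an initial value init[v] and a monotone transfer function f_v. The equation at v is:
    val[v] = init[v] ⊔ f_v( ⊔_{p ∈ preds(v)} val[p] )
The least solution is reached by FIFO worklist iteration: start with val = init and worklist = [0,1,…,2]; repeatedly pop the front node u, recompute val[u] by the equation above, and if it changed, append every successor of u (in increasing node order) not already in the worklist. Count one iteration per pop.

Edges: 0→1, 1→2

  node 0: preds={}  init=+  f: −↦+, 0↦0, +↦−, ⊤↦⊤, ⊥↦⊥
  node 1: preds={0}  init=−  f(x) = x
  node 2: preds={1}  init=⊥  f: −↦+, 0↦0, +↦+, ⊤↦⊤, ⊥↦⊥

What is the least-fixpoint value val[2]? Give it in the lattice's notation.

Worklist (3 pops):
  #1 pop 0: in=⊥ → + (no change)
  #2 pop 1: in=+ → ⊤ (was −); enqueue []
  #3 pop 2: in=⊤ → ⊤ (was ⊥); enqueue []

Fixpoint:
  val[0] = +
  val[1] = ⊤
  val[2] = ⊤

⊤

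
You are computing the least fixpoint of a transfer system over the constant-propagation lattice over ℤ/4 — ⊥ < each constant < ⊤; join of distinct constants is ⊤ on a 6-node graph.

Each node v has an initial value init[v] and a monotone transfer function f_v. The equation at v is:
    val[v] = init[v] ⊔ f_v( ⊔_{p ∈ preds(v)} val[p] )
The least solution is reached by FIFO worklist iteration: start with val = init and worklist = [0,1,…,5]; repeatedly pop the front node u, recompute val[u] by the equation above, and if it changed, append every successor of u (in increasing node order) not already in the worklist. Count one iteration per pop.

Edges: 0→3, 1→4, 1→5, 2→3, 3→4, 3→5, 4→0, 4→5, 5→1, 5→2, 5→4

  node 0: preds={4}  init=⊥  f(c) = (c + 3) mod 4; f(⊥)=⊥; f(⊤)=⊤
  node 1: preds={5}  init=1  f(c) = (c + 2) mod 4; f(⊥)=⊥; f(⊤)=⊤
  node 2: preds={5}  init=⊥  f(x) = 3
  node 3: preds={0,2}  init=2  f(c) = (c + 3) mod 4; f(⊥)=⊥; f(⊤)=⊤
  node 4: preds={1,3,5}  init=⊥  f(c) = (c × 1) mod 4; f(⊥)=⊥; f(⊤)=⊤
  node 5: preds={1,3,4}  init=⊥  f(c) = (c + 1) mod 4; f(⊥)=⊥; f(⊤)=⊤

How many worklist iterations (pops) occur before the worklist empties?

Worklist (13 pops):
  #1 pop 0: in=⊥ → ⊥ (no change)
  #2 pop 1: in=⊥ → 1 (no change)
  #3 pop 2: in=⊥ → 3 (was ⊥); enqueue []
  #4 pop 3: in=3 → 2 (no change)
  #5 pop 4: in=⊤ → ⊤ (was ⊥); enqueue [0]
  #6 pop 5: in=⊤ → ⊤ (was ⊥); enqueue [1,2,4]
  #7 pop 0: in=⊤ → ⊤ (was ⊥); enqueue [3]
  #8 pop 1: in=⊤ → ⊤ (was 1); enqueue [5]
  #9 pop 2: in=⊤ → 3 (no change)
  #10 pop 4: in=⊤ → ⊤ (no change)
  #11 pop 3: in=⊤ → ⊤ (was 2); enqueue [4]
  #12 pop 5: in=⊤ → ⊤ (no change)
  #13 pop 4: in=⊤ → ⊤ (no change)

Fixpoint:
  val[0] = ⊤
  val[1] = ⊤
  val[2] = 3
  val[3] = ⊤
  val[4] = ⊤
  val[5] = ⊤

13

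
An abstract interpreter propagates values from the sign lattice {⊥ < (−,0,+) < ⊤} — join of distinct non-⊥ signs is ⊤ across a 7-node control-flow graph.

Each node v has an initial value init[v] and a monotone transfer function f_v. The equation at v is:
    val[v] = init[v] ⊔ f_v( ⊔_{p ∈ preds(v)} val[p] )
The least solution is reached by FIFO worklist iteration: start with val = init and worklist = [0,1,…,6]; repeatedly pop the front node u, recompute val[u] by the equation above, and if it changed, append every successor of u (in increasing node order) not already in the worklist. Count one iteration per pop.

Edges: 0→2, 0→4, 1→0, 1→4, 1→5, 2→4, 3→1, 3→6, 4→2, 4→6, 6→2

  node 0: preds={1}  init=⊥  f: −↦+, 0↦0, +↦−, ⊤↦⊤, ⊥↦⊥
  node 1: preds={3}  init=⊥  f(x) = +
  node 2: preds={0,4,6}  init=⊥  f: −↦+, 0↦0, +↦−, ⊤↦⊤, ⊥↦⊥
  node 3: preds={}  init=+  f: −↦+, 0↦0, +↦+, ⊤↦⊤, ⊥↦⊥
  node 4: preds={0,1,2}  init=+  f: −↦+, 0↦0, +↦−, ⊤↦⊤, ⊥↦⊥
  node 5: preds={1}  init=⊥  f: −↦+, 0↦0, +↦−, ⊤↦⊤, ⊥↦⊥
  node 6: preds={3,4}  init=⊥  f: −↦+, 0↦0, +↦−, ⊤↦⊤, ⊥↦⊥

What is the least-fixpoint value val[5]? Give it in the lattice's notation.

−

Worklist (10 pops):
  #1 pop 0: in=⊥ → ⊥ (no change)
  #2 pop 1: in=+ → + (was ⊥); enqueue [0]
  #3 pop 2: in=+ → − (was ⊥); enqueue []
  #4 pop 3: in=⊥ → + (no change)
  #5 pop 4: in=⊤ → ⊤ (was +); enqueue [2]
  #6 pop 5: in=+ → − (was ⊥); enqueue []
  #7 pop 6: in=⊤ → ⊤ (was ⊥); enqueue []
  #8 pop 0: in=+ → − (was ⊥); enqueue [4]
  #9 pop 2: in=⊤ → ⊤ (was −); enqueue []
  #10 pop 4: in=⊤ → ⊤ (no change)

Fixpoint:
  val[0] = −
  val[1] = +
  val[2] = ⊤
  val[3] = +
  val[4] = ⊤
  val[5] = −
  val[6] = ⊤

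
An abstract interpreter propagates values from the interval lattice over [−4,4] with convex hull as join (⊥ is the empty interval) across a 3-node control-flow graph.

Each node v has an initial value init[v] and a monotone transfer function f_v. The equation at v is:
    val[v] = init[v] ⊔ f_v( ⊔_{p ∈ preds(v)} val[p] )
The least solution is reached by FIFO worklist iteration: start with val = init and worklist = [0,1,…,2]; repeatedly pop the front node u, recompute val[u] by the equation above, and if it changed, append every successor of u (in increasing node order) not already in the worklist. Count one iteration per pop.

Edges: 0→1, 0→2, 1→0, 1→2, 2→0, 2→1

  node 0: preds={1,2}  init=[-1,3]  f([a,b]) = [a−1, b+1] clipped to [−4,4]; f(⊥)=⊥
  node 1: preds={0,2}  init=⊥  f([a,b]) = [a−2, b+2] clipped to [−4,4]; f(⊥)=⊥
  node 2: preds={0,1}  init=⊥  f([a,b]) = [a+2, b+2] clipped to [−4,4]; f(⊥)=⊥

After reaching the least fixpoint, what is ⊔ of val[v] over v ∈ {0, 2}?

[-4,4]

Trace (8 dequeues):
  [1] u=0 | in ⊥ | out [-1,3] | ==
  [2] u=1 | in [-1,3] | out [-3,4] | prev ⊥ | push {0}
  [3] u=2 | in [-3,4] | out [-1,4] | prev ⊥ | push {1}
  [4] u=0 | in [-3,4] | out [-4,4] | prev [-1,3] | push {2}
  [5] u=1 | in [-4,4] | out [-4,4] | prev [-3,4] | push {0}
  [6] u=2 | in [-4,4] | out [-2,4] | prev [-1,4] | push {1}
  [7] u=0 | in [-4,4] | out [-4,4] | ==
  [8] u=1 | in [-4,4] | out [-4,4] | ==

Converged values:
  [0] [-4,4]
  [1] [-4,4]
  [2] [-2,4]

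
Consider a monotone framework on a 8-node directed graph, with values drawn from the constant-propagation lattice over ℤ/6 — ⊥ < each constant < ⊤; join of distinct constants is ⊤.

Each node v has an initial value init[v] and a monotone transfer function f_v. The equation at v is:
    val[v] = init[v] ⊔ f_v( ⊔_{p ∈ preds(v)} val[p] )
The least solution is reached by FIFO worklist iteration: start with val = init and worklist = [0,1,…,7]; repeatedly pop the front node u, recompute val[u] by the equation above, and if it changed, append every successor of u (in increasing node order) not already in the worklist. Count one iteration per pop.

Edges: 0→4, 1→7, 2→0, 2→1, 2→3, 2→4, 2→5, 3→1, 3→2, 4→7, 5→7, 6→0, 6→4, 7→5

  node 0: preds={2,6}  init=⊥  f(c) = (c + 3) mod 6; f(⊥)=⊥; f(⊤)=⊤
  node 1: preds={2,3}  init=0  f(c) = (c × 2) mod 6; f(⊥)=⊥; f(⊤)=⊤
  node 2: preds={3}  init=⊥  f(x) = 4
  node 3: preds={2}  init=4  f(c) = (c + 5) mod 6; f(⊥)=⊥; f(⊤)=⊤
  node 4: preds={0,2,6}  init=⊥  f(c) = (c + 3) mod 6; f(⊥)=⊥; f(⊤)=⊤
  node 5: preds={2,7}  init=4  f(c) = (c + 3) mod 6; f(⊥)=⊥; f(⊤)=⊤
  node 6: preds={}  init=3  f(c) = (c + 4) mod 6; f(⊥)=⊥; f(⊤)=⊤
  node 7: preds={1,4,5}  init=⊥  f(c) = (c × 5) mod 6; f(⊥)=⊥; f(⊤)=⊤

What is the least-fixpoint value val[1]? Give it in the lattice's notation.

⊤

Worklist (13 pops):
  #1 pop 0: in=3 → 0 (was ⊥); enqueue []
  #2 pop 1: in=4 → ⊤ (was 0); enqueue []
  #3 pop 2: in=4 → 4 (was ⊥); enqueue [0,1]
  #4 pop 3: in=4 → ⊤ (was 4); enqueue [2]
  #5 pop 4: in=⊤ → ⊤ (was ⊥); enqueue []
  #6 pop 5: in=4 → ⊤ (was 4); enqueue []
  #7 pop 6: in=⊥ → 3 (no change)
  #8 pop 7: in=⊤ → ⊤ (was ⊥); enqueue [5]
  #9 pop 0: in=⊤ → ⊤ (was 0); enqueue [4]
  #10 pop 1: in=⊤ → ⊤ (no change)
  #11 pop 2: in=⊤ → 4 (no change)
  #12 pop 5: in=⊤ → ⊤ (no change)
  #13 pop 4: in=⊤ → ⊤ (no change)

Fixpoint:
  val[0] = ⊤
  val[1] = ⊤
  val[2] = 4
  val[3] = ⊤
  val[4] = ⊤
  val[5] = ⊤
  val[6] = 3
  val[7] = ⊤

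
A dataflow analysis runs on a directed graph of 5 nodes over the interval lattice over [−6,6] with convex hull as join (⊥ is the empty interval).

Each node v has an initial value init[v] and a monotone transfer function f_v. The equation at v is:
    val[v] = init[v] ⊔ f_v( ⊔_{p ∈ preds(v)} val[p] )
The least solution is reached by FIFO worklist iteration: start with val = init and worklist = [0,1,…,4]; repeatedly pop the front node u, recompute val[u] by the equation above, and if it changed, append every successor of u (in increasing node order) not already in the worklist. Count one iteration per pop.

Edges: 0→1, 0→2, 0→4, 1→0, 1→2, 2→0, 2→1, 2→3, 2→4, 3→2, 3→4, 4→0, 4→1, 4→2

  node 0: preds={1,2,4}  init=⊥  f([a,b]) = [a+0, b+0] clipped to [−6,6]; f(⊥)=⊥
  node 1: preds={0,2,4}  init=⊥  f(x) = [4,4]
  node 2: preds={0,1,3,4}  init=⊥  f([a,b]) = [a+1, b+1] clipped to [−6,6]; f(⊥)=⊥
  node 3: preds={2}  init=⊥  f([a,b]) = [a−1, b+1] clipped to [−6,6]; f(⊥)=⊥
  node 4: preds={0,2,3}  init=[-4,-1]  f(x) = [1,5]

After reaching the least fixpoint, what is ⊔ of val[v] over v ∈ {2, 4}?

[-4,6]

Worklist (14 pops):
  #1 pop 0: in=[-4,-1] → [-4,-1] (was ⊥); enqueue []
  #2 pop 1: in=[-4,-1] → [4,4] (was ⊥); enqueue [0]
  #3 pop 2: in=[-4,4] → [-3,5] (was ⊥); enqueue [1]
  #4 pop 3: in=[-3,5] → [-4,6] (was ⊥); enqueue [2]
  #5 pop 4: in=[-4,6] → [-4,5] (was [-4,-1]); enqueue []
  #6 pop 0: in=[-4,5] → [-4,5] (was [-4,-1]); enqueue [4]
  #7 pop 1: in=[-4,5] → [4,4] (no change)
  #8 pop 2: in=[-4,6] → [-3,6] (was [-3,5]); enqueue [0,1,3]
  #9 pop 4: in=[-4,6] → [-4,5] (no change)
  #10 pop 0: in=[-4,6] → [-4,6] (was [-4,5]); enqueue [2,4]
  #11 pop 1: in=[-4,6] → [4,4] (no change)
  #12 pop 3: in=[-3,6] → [-4,6] (no change)
  #13 pop 2: in=[-4,6] → [-3,6] (no change)
  #14 pop 4: in=[-4,6] → [-4,5] (no change)

Fixpoint:
  val[0] = [-4,6]
  val[1] = [4,4]
  val[2] = [-3,6]
  val[3] = [-4,6]
  val[4] = [-4,5]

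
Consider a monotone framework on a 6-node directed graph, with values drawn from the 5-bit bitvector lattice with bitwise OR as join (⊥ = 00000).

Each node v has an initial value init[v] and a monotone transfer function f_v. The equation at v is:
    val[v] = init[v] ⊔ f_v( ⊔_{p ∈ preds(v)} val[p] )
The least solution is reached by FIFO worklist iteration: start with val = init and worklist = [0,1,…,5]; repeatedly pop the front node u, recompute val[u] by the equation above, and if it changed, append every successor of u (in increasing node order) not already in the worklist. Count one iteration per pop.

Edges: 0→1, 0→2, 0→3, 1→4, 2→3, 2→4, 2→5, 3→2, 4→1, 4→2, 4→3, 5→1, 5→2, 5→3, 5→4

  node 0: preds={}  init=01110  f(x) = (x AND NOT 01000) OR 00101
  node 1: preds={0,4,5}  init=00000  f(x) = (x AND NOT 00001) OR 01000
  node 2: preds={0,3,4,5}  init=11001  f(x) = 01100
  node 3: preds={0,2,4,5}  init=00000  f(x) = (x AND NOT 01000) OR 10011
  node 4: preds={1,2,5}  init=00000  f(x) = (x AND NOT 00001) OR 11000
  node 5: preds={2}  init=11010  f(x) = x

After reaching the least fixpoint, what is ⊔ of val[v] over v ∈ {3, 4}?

Trace (10 dequeues):
  [1] u=0 | in 00000 | out 01111 | prev 01110 | push {}
  [2] u=1 | in 11111 | out 11110 | prev 00000 | push {}
  [3] u=2 | in 11111 | out 11101 | prev 11001 | push {}
  [4] u=3 | in 11111 | out 10111 | prev 00000 | push {2}
  [5] u=4 | in 11111 | out 11110 | prev 00000 | push {1,3}
  [6] u=5 | in 11101 | out 11111 | prev 11010 | push {4}
  [7] u=2 | in 11111 | out 11101 | ==
  [8] u=1 | in 11111 | out 11110 | ==
  [9] u=3 | in 11111 | out 10111 | ==
  [10] u=4 | in 11111 | out 11110 | ==

Converged values:
  [0] 01111
  [1] 11110
  [2] 11101
  [3] 10111
  [4] 11110
  [5] 11111

11111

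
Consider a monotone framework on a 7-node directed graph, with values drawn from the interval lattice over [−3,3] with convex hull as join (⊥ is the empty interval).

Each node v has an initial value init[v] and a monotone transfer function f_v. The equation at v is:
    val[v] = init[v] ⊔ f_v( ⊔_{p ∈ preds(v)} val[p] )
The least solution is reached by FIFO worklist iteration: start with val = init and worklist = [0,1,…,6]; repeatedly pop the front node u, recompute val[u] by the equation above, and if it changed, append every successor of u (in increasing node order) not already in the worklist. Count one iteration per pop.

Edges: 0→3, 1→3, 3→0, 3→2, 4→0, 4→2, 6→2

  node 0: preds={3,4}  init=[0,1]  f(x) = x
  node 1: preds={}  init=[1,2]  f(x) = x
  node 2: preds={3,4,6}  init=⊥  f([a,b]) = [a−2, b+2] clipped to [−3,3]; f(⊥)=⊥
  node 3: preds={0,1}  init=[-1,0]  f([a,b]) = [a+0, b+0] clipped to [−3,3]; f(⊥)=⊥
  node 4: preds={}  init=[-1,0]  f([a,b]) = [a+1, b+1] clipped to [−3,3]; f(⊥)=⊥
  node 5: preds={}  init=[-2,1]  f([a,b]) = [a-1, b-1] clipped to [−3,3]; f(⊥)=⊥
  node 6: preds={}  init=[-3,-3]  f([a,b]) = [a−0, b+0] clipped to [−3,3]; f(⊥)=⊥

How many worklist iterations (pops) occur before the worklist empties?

10

Worklist (10 pops):
  #1 pop 0: in=[-1,0] → [-1,1] (was [0,1]); enqueue []
  #2 pop 1: in=⊥ → [1,2] (no change)
  #3 pop 2: in=[-3,0] → [-3,2] (was ⊥); enqueue []
  #4 pop 3: in=[-1,2] → [-1,2] (was [-1,0]); enqueue [0,2]
  #5 pop 4: in=⊥ → [-1,0] (no change)
  #6 pop 5: in=⊥ → [-2,1] (no change)
  #7 pop 6: in=⊥ → [-3,-3] (no change)
  #8 pop 0: in=[-1,2] → [-1,2] (was [-1,1]); enqueue [3]
  #9 pop 2: in=[-3,2] → [-3,3] (was [-3,2]); enqueue []
  #10 pop 3: in=[-1,2] → [-1,2] (no change)

Fixpoint:
  val[0] = [-1,2]
  val[1] = [1,2]
  val[2] = [-3,3]
  val[3] = [-1,2]
  val[4] = [-1,0]
  val[5] = [-2,1]
  val[6] = [-3,-3]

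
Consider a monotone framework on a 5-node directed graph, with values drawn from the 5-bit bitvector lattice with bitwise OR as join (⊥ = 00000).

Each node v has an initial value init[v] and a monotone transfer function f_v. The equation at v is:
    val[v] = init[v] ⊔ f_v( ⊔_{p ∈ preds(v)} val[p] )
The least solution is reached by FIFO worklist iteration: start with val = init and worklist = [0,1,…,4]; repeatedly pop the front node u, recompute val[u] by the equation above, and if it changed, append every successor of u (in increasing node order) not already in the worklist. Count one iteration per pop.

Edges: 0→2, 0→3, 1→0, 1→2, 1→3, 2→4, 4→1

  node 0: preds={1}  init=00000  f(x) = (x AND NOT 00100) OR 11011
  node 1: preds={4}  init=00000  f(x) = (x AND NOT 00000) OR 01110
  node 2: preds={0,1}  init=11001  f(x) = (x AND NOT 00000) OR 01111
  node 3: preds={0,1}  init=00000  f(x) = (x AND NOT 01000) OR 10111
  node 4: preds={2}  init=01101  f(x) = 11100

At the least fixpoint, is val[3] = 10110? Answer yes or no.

no

Iteration log — 10 steps:
  step 1. node 0  ⊔preds=00000  new=11011  old=00000  +wl: 
  step 2. node 1  ⊔preds=01101  new=01111  old=00000  +wl: 0
  step 3. node 2  ⊔preds=11111  new=11111  old=11001  +wl: 
  step 4. node 3  ⊔preds=11111  new=10111  old=00000  +wl: 
  step 5. node 4  ⊔preds=11111  new=11101  old=01101  +wl: 1
  step 6. node 0  ⊔preds=01111  new=11011  stable
  step 7. node 1  ⊔preds=11101  new=11111  old=01111  +wl: 0,2,3
  step 8. node 0  ⊔preds=11111  new=11011  stable
  step 9. node 2  ⊔preds=11111  new=11111  stable
  step 10. node 3  ⊔preds=11111  new=10111  stable

Least fixpoint reached:
  node 0: 11011
  node 1: 11111
  node 2: 11111
  node 3: 10111
  node 4: 11101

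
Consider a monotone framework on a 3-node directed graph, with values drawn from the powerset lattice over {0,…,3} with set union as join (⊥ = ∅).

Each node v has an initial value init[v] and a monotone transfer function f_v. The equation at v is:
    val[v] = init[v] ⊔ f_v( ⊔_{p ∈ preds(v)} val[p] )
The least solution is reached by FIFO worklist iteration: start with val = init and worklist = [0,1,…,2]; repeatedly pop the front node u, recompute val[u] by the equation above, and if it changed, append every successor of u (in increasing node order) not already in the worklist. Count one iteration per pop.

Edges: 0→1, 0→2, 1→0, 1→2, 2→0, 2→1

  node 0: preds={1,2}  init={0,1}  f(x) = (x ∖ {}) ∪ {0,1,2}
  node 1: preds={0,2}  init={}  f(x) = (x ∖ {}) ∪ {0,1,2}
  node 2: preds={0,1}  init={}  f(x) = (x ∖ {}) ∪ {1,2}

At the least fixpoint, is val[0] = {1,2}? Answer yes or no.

Trace (5 dequeues):
  [1] u=0 | in {} | out {0,1,2} | prev {0,1} | push {}
  [2] u=1 | in {0,1,2} | out {0,1,2} | prev {} | push {0}
  [3] u=2 | in {0,1,2} | out {0,1,2} | prev {} | push {1}
  [4] u=0 | in {0,1,2} | out {0,1,2} | ==
  [5] u=1 | in {0,1,2} | out {0,1,2} | ==

Converged values:
  [0] {0,1,2}
  [1] {0,1,2}
  [2] {0,1,2}

no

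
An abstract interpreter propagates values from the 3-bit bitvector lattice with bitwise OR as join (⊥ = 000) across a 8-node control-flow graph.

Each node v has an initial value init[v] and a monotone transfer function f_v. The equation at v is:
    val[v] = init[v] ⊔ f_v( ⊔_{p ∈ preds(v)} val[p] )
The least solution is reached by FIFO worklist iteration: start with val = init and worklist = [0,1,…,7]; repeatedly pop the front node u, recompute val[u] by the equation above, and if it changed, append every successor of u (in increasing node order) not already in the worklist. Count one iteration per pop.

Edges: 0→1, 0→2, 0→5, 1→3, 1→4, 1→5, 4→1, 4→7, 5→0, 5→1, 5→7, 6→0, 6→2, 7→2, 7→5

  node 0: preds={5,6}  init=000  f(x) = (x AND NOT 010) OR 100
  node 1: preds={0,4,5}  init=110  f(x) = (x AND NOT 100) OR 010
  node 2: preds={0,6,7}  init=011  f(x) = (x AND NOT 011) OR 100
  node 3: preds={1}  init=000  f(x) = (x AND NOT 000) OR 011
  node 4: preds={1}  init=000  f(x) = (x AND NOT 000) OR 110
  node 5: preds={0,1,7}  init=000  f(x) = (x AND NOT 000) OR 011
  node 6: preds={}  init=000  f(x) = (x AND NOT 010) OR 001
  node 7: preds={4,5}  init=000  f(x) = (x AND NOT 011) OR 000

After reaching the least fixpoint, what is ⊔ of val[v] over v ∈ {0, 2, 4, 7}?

111

Worklist (16 pops):
  #1 pop 0: in=000 → 100 (was 000); enqueue []
  #2 pop 1: in=100 → 110 (no change)
  #3 pop 2: in=100 → 111 (was 011); enqueue []
  #4 pop 3: in=110 → 111 (was 000); enqueue []
  #5 pop 4: in=110 → 110 (was 000); enqueue [1]
  #6 pop 5: in=110 → 111 (was 000); enqueue [0]
  #7 pop 6: in=000 → 001 (was 000); enqueue [2]
  #8 pop 7: in=111 → 100 (was 000); enqueue [5]
  #9 pop 1: in=111 → 111 (was 110); enqueue [3,4]
  #10 pop 0: in=111 → 101 (was 100); enqueue [1]
  #11 pop 2: in=101 → 111 (no change)
  #12 pop 5: in=111 → 111 (no change)
  #13 pop 3: in=111 → 111 (no change)
  #14 pop 4: in=111 → 111 (was 110); enqueue [7]
  #15 pop 1: in=111 → 111 (no change)
  #16 pop 7: in=111 → 100 (no change)

Fixpoint:
  val[0] = 101
  val[1] = 111
  val[2] = 111
  val[3] = 111
  val[4] = 111
  val[5] = 111
  val[6] = 001
  val[7] = 100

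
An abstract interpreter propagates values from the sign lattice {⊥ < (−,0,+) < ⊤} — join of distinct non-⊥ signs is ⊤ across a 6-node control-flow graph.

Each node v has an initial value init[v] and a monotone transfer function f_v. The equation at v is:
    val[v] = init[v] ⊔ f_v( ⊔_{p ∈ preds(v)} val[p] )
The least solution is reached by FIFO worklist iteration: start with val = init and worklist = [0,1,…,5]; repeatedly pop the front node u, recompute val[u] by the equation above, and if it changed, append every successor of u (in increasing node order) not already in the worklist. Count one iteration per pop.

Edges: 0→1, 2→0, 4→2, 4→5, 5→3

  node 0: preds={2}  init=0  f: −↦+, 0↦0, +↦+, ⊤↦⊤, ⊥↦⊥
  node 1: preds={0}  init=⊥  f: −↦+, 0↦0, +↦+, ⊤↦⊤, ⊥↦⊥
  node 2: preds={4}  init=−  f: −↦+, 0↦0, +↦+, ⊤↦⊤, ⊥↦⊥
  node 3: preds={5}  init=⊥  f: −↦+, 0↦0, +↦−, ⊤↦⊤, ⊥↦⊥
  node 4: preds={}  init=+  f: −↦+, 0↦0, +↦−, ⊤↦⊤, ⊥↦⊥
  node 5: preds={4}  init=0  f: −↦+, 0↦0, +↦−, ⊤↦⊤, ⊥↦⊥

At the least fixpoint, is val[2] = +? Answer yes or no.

Trace (8 dequeues):
  [1] u=0 | in − | out ⊤ | prev 0 | push {}
  [2] u=1 | in ⊤ | out ⊤ | prev ⊥ | push {}
  [3] u=2 | in + | out ⊤ | prev − | push {0}
  [4] u=3 | in 0 | out 0 | prev ⊥ | push {}
  [5] u=4 | in ⊥ | out + | ==
  [6] u=5 | in + | out ⊤ | prev 0 | push {3}
  [7] u=0 | in ⊤ | out ⊤ | ==
  [8] u=3 | in ⊤ | out ⊤ | prev 0 | push {}

Converged values:
  [0] ⊤
  [1] ⊤
  [2] ⊤
  [3] ⊤
  [4] +
  [5] ⊤

no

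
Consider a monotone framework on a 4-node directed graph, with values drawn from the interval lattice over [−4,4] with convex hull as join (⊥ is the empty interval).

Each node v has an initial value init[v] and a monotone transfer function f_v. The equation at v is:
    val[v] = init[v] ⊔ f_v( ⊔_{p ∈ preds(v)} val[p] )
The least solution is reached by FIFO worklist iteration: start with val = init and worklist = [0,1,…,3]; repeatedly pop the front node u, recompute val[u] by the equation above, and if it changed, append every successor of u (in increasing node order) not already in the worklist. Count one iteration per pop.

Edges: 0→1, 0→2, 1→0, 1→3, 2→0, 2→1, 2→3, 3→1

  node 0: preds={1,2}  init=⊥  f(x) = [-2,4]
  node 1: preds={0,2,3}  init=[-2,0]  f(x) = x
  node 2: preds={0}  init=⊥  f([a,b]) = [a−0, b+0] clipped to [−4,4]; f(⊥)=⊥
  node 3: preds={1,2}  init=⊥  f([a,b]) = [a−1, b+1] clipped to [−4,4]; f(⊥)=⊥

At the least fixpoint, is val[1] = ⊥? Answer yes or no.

no

Worklist (11 pops):
  #1 pop 0: in=[-2,0] → [-2,4] (was ⊥); enqueue []
  #2 pop 1: in=[-2,4] → [-2,4] (was [-2,0]); enqueue [0]
  #3 pop 2: in=[-2,4] → [-2,4] (was ⊥); enqueue [1]
  #4 pop 3: in=[-2,4] → [-3,4] (was ⊥); enqueue []
  #5 pop 0: in=[-2,4] → [-2,4] (no change)
  #6 pop 1: in=[-3,4] → [-3,4] (was [-2,4]); enqueue [0,3]
  #7 pop 0: in=[-3,4] → [-2,4] (no change)
  #8 pop 3: in=[-3,4] → [-4,4] (was [-3,4]); enqueue [1]
  #9 pop 1: in=[-4,4] → [-4,4] (was [-3,4]); enqueue [0,3]
  #10 pop 0: in=[-4,4] → [-2,4] (no change)
  #11 pop 3: in=[-4,4] → [-4,4] (no change)

Fixpoint:
  val[0] = [-2,4]
  val[1] = [-4,4]
  val[2] = [-2,4]
  val[3] = [-4,4]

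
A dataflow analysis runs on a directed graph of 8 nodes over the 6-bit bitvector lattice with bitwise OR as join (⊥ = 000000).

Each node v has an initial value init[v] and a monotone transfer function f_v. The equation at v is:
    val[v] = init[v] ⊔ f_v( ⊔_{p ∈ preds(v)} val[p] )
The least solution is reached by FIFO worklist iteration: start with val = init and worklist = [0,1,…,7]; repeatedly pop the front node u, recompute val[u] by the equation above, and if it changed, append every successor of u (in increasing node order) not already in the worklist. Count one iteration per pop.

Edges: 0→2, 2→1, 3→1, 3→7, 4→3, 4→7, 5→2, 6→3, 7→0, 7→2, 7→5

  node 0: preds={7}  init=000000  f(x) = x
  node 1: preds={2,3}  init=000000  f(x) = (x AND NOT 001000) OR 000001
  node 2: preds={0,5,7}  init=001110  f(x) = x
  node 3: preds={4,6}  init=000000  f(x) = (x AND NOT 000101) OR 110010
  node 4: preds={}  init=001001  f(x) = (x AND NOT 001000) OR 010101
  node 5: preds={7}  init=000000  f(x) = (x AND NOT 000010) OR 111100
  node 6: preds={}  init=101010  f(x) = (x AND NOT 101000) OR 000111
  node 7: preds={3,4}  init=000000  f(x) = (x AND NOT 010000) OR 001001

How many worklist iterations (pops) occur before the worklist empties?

15

Iteration log — 15 steps:
  step 1. node 0  ⊔preds=000000  new=000000  stable
  step 2. node 1  ⊔preds=001110  new=000111  old=000000  +wl: 
  step 3. node 2  ⊔preds=000000  new=001110  stable
  step 4. node 3  ⊔preds=101011  new=111010  old=000000  +wl: 1
  step 5. node 4  ⊔preds=000000  new=011101  old=001001  +wl: 3
  step 6. node 5  ⊔preds=000000  new=111100  old=000000  +wl: 2
  step 7. node 6  ⊔preds=000000  new=101111  old=101010  +wl: 
  step 8. node 7  ⊔preds=111111  new=101111  old=000000  +wl: 0,5
  step 9. node 1  ⊔preds=111110  new=110111  old=000111  +wl: 
  step 10. node 3  ⊔preds=111111  new=111010  stable
  step 11. node 2  ⊔preds=111111  new=111111  old=001110  +wl: 1
  step 12. node 0  ⊔preds=101111  new=101111  old=000000  +wl: 2
  step 13. node 5  ⊔preds=101111  new=111101  old=111100  +wl: 
  step 14. node 1  ⊔preds=111111  new=110111  stable
  step 15. node 2  ⊔preds=111111  new=111111  stable

Least fixpoint reached:
  node 0: 101111
  node 1: 110111
  node 2: 111111
  node 3: 111010
  node 4: 011101
  node 5: 111101
  node 6: 101111
  node 7: 101111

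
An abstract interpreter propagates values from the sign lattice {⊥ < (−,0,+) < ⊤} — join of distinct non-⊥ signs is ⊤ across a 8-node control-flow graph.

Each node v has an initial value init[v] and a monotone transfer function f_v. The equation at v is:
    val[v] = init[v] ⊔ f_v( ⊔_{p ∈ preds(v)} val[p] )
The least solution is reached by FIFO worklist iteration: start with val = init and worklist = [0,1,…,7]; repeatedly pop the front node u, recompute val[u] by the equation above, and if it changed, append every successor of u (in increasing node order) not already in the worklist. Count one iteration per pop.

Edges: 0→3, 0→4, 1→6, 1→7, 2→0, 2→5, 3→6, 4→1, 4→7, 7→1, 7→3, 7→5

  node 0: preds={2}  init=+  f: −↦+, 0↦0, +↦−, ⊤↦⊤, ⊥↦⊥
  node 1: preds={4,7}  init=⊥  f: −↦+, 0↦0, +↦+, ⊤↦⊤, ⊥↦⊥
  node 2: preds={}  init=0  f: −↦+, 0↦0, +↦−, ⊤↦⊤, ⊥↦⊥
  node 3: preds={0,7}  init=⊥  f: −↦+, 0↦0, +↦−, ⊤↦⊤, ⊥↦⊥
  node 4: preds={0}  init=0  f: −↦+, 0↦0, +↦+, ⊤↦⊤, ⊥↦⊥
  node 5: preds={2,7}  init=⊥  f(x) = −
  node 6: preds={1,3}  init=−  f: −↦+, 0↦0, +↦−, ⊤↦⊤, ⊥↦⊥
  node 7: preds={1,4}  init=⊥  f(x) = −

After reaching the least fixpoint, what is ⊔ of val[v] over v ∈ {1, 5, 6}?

Iteration log — 13 steps:
  step 1. node 0  ⊔preds=0  new=⊤  old=+  +wl: 
  step 2. node 1  ⊔preds=0  new=0  old=⊥  +wl: 
  step 3. node 2  ⊔preds=⊥  new=0  stable
  step 4. node 3  ⊔preds=⊤  new=⊤  old=⊥  +wl: 
  step 5. node 4  ⊔preds=⊤  new=⊤  old=0  +wl: 1
  step 6. node 5  ⊔preds=0  new=−  old=⊥  +wl: 
  step 7. node 6  ⊔preds=⊤  new=⊤  old=−  +wl: 
  step 8. node 7  ⊔preds=⊤  new=−  old=⊥  +wl: 3,5
  step 9. node 1  ⊔preds=⊤  new=⊤  old=0  +wl: 6,7
  step 10. node 3  ⊔preds=⊤  new=⊤  stable
  step 11. node 5  ⊔preds=⊤  new=−  stable
  step 12. node 6  ⊔preds=⊤  new=⊤  stable
  step 13. node 7  ⊔preds=⊤  new=−  stable

Least fixpoint reached:
  node 0: ⊤
  node 1: ⊤
  node 2: 0
  node 3: ⊤
  node 4: ⊤
  node 5: −
  node 6: ⊤
  node 7: −

⊤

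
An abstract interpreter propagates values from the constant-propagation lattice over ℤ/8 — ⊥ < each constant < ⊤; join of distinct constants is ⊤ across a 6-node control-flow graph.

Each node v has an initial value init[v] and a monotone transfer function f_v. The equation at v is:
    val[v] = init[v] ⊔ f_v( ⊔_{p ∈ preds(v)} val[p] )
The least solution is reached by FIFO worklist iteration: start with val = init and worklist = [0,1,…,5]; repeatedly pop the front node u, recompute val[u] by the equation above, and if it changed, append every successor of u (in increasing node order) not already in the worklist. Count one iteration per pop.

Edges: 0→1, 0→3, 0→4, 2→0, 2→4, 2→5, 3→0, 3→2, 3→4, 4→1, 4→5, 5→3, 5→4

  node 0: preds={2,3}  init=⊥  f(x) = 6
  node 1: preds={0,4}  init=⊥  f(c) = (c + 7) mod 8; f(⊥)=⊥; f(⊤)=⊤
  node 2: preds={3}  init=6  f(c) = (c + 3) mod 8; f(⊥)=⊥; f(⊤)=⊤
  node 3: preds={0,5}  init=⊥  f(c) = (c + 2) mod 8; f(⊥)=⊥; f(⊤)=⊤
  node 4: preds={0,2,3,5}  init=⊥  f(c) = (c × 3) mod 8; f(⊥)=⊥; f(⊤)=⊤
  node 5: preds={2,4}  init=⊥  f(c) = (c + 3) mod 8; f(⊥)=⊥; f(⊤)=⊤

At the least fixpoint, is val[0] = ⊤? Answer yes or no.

Worklist (14 pops):
  #1 pop 0: in=6 → 6 (was ⊥); enqueue []
  #2 pop 1: in=6 → 5 (was ⊥); enqueue []
  #3 pop 2: in=⊥ → 6 (no change)
  #4 pop 3: in=6 → 0 (was ⊥); enqueue [0,2]
  #5 pop 4: in=⊤ → ⊤ (was ⊥); enqueue [1]
  #6 pop 5: in=⊤ → ⊤ (was ⊥); enqueue [3,4]
  #7 pop 0: in=⊤ → 6 (no change)
  #8 pop 2: in=0 → ⊤ (was 6); enqueue [0,5]
  #9 pop 1: in=⊤ → ⊤ (was 5); enqueue []
  #10 pop 3: in=⊤ → ⊤ (was 0); enqueue [2]
  #11 pop 4: in=⊤ → ⊤ (no change)
  #12 pop 0: in=⊤ → 6 (no change)
  #13 pop 5: in=⊤ → ⊤ (no change)
  #14 pop 2: in=⊤ → ⊤ (no change)

Fixpoint:
  val[0] = 6
  val[1] = ⊤
  val[2] = ⊤
  val[3] = ⊤
  val[4] = ⊤
  val[5] = ⊤

no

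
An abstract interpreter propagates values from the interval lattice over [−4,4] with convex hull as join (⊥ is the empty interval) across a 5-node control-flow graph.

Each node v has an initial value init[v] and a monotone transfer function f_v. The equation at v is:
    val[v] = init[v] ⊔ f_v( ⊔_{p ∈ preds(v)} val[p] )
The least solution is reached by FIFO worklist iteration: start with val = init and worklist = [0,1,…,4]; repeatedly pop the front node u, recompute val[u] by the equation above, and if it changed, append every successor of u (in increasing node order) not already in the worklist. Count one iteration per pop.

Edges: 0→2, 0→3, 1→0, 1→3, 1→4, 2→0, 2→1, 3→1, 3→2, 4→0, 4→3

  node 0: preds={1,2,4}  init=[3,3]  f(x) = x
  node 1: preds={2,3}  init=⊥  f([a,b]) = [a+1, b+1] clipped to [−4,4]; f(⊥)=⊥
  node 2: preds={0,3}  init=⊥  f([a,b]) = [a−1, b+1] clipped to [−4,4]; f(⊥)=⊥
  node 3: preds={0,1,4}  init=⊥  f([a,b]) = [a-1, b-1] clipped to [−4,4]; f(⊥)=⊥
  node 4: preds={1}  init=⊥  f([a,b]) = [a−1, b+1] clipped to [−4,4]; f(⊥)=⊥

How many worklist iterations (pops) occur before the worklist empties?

43

Iteration log — 43 steps:
  step 1. node 0  ⊔preds=⊥  new=[3,3]  stable
  step 2. node 1  ⊔preds=⊥  new=⊥  stable
  step 3. node 2  ⊔preds=[3,3]  new=[2,4]  old=⊥  +wl: 0,1
  step 4. node 3  ⊔preds=[3,3]  new=[2,2]  old=⊥  +wl: 2
  step 5. node 4  ⊔preds=⊥  new=⊥  stable
  step 6. node 0  ⊔preds=[2,4]  new=[2,4]  old=[3,3]  +wl: 3
  step 7. node 1  ⊔preds=[2,4]  new=[3,4]  old=⊥  +wl: 0,4
  step 8. node 2  ⊔preds=[2,4]  new=[1,4]  old=[2,4]  +wl: 1
  step 9. node 3  ⊔preds=[2,4]  new=[1,3]  old=[2,2]  +wl: 2
  step 10. node 0  ⊔preds=[1,4]  new=[1,4]  old=[2,4]  +wl: 3
  step 11. node 4  ⊔preds=[3,4]  new=[2,4]  old=⊥  +wl: 0
  step 12. node 1  ⊔preds=[1,4]  new=[2,4]  old=[3,4]  +wl: 4
  step 13. node 2  ⊔preds=[1,4]  new=[0,4]  old=[1,4]  +wl: 1
  step 14. node 3  ⊔preds=[1,4]  new=[0,3]  old=[1,3]  +wl: 2
  step 15. node 0  ⊔preds=[0,4]  new=[0,4]  old=[1,4]  +wl: 3
  step 16. node 4  ⊔preds=[2,4]  new=[1,4]  old=[2,4]  +wl: 0
  step 17. node 1  ⊔preds=[0,4]  new=[1,4]  old=[2,4]  +wl: 4
  step 18. node 2  ⊔preds=[0,4]  new=[-1,4]  old=[0,4]  +wl: 1
  step 19. node 3  ⊔preds=[0,4]  new=[-1,3]  old=[0,3]  +wl: 2
  step 20. node 0  ⊔preds=[-1,4]  new=[-1,4]  old=[0,4]  +wl: 3
  step 21. node 4  ⊔preds=[1,4]  new=[0,4]  old=[1,4]  +wl: 0
  step 22. node 1  ⊔preds=[-1,4]  new=[0,4]  old=[1,4]  +wl: 4
  step 23. node 2  ⊔preds=[-1,4]  new=[-2,4]  old=[-1,4]  +wl: 1
  step 24. node 3  ⊔preds=[-1,4]  new=[-2,3]  old=[-1,3]  +wl: 2
  step 25. node 0  ⊔preds=[-2,4]  new=[-2,4]  old=[-1,4]  +wl: 3
  step 26. node 4  ⊔preds=[0,4]  new=[-1,4]  old=[0,4]  +wl: 0
  step 27. node 1  ⊔preds=[-2,4]  new=[-1,4]  old=[0,4]  +wl: 4
  step 28. node 2  ⊔preds=[-2,4]  new=[-3,4]  old=[-2,4]  +wl: 1
  step 29. node 3  ⊔preds=[-2,4]  new=[-3,3]  old=[-2,3]  +wl: 2
  step 30. node 0  ⊔preds=[-3,4]  new=[-3,4]  old=[-2,4]  +wl: 3
  step 31. node 4  ⊔preds=[-1,4]  new=[-2,4]  old=[-1,4]  +wl: 0
  step 32. node 1  ⊔preds=[-3,4]  new=[-2,4]  old=[-1,4]  +wl: 4
  step 33. node 2  ⊔preds=[-3,4]  new=[-4,4]  old=[-3,4]  +wl: 1
  step 34. node 3  ⊔preds=[-3,4]  new=[-4,3]  old=[-3,3]  +wl: 2
  step 35. node 0  ⊔preds=[-4,4]  new=[-4,4]  old=[-3,4]  +wl: 3
  step 36. node 4  ⊔preds=[-2,4]  new=[-3,4]  old=[-2,4]  +wl: 0
  step 37. node 1  ⊔preds=[-4,4]  new=[-3,4]  old=[-2,4]  +wl: 4
  step 38. node 2  ⊔preds=[-4,4]  new=[-4,4]  stable
  step 39. node 3  ⊔preds=[-4,4]  new=[-4,3]  stable
  step 40. node 0  ⊔preds=[-4,4]  new=[-4,4]  stable
  step 41. node 4  ⊔preds=[-3,4]  new=[-4,4]  old=[-3,4]  +wl: 0,3
  step 42. node 0  ⊔preds=[-4,4]  new=[-4,4]  stable
  step 43. node 3  ⊔preds=[-4,4]  new=[-4,3]  stable

Least fixpoint reached:
  node 0: [-4,4]
  node 1: [-3,4]
  node 2: [-4,4]
  node 3: [-4,3]
  node 4: [-4,4]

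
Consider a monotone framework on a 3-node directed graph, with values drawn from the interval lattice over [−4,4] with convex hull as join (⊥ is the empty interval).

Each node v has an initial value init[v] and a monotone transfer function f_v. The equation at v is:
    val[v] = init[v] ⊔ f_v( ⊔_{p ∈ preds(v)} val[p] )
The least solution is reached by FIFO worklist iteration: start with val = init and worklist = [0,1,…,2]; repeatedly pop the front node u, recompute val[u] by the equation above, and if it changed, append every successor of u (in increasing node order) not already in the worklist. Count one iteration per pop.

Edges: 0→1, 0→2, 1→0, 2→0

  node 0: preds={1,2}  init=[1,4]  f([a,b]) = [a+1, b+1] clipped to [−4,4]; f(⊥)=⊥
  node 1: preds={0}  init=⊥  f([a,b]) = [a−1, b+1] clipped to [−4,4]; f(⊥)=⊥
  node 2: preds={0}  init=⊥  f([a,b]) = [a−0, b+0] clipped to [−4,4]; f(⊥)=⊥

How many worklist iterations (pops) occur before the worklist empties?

Worklist (4 pops):
  #1 pop 0: in=⊥ → [1,4] (no change)
  #2 pop 1: in=[1,4] → [0,4] (was ⊥); enqueue [0]
  #3 pop 2: in=[1,4] → [1,4] (was ⊥); enqueue []
  #4 pop 0: in=[0,4] → [1,4] (no change)

Fixpoint:
  val[0] = [1,4]
  val[1] = [0,4]
  val[2] = [1,4]

4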